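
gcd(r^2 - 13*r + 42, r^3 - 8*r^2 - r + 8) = 1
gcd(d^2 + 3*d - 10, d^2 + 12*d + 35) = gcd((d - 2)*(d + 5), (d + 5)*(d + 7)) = d + 5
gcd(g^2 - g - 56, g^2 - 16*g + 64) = g - 8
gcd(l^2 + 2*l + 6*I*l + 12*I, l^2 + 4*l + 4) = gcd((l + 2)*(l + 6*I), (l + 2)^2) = l + 2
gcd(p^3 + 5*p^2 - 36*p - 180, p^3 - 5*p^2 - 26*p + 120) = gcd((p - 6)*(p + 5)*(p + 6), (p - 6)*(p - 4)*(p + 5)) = p^2 - p - 30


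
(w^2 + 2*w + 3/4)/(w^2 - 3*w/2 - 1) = (w + 3/2)/(w - 2)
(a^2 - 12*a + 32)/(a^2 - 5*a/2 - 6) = 2*(a - 8)/(2*a + 3)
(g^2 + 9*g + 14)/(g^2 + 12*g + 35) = (g + 2)/(g + 5)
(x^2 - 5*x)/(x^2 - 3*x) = (x - 5)/(x - 3)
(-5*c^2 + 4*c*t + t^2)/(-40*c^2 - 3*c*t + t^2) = (-c + t)/(-8*c + t)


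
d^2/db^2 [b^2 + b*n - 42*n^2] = 2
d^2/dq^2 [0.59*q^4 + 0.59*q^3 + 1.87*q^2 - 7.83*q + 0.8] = 7.08*q^2 + 3.54*q + 3.74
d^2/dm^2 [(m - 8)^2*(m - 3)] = 6*m - 38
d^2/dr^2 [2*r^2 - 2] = 4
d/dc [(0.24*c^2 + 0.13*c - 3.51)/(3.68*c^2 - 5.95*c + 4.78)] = (-1.9064*c^2 + 28.128*c - 20.2631)/(13.5424*c^4 - 43.792*c^3 + 70.5833*c^2 - 56.882*c + 22.8484)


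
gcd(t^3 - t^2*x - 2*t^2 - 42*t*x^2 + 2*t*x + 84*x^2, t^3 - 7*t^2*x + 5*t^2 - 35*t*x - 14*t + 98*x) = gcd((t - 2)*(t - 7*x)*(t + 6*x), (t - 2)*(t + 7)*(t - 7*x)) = -t^2 + 7*t*x + 2*t - 14*x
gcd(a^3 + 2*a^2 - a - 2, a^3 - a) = a^2 - 1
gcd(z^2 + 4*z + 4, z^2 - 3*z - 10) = z + 2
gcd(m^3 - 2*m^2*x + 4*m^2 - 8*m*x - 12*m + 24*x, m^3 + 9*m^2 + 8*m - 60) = m^2 + 4*m - 12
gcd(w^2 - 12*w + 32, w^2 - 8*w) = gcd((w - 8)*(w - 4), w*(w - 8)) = w - 8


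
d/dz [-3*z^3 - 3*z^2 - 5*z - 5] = -9*z^2 - 6*z - 5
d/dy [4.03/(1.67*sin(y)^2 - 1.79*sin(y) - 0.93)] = (7.2137 - 13.4602*sin(y))*cos(y)/(-1.67*sin(y)^2 + 1.79*sin(y) + 0.93)^2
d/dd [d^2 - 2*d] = 2*d - 2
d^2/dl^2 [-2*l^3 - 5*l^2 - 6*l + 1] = -12*l - 10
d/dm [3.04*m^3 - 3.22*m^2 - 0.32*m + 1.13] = 9.12*m^2 - 6.44*m - 0.32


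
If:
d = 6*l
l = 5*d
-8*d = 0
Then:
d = 0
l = 0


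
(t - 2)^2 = t^2 - 4*t + 4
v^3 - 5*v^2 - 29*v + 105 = (v - 7)*(v - 3)*(v + 5)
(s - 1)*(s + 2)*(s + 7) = s^3 + 8*s^2 + 5*s - 14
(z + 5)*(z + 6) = z^2 + 11*z + 30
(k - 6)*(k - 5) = k^2 - 11*k + 30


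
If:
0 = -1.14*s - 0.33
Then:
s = -0.29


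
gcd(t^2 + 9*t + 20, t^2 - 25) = t + 5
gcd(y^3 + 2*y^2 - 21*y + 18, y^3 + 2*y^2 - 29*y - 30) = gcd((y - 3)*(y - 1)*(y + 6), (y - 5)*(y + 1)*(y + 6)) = y + 6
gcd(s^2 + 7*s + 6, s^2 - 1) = s + 1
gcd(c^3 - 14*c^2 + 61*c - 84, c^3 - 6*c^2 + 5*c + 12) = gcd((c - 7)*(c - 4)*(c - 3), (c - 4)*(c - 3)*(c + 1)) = c^2 - 7*c + 12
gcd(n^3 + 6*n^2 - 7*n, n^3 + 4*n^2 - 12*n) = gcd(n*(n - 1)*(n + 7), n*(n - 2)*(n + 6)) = n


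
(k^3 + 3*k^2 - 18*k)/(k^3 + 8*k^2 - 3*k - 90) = k/(k + 5)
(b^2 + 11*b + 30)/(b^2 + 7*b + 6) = (b + 5)/(b + 1)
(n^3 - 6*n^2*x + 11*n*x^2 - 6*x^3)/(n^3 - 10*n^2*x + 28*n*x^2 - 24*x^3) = (n^2 - 4*n*x + 3*x^2)/(n^2 - 8*n*x + 12*x^2)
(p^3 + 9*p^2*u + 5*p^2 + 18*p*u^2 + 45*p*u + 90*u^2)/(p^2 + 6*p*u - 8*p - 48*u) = (p^2 + 3*p*u + 5*p + 15*u)/(p - 8)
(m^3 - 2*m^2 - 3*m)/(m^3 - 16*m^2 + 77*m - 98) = m*(m^2 - 2*m - 3)/(m^3 - 16*m^2 + 77*m - 98)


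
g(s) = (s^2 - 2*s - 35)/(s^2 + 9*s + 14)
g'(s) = (-2*s - 9)*(s^2 - 2*s - 35)/(s^2 + 9*s + 14)^2 + (2*s - 2)/(s^2 + 9*s + 14)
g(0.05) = -2.43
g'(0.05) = 1.40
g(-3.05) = 4.73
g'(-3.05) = 5.26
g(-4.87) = 0.25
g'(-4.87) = 1.89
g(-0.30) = -3.01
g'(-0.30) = 1.99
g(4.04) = -0.40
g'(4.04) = 0.19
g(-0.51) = -3.49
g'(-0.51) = 2.57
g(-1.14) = -6.23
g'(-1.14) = 7.46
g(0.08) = -2.39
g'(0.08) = 1.36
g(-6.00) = -3.25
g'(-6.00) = 5.94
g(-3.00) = 5.00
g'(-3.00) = 5.75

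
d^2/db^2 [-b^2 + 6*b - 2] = -2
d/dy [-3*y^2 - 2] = -6*y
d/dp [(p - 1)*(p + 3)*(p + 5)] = 3*p^2 + 14*p + 7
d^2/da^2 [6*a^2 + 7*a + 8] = 12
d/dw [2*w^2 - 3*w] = 4*w - 3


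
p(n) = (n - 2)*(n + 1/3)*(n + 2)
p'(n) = (n - 2)*(n + 1/3) + (n - 2)*(n + 2) + (n + 1/3)*(n + 2)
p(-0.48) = 0.55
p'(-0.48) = -3.63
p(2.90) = 14.26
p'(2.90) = 23.16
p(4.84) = 100.50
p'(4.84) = 69.50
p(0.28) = -2.41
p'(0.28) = -3.58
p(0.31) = -2.51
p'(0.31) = -3.51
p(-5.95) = -176.38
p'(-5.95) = 98.24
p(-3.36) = -22.06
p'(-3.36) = 27.63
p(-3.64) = -30.59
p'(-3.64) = 33.32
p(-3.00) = -13.33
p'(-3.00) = 21.00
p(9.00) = 718.67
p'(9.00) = 245.00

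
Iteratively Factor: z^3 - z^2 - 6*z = (z)*(z^2 - z - 6) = z*(z - 3)*(z + 2)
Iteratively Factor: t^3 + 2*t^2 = (t)*(t^2 + 2*t) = t*(t + 2)*(t)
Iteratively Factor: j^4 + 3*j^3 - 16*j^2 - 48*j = (j - 4)*(j^3 + 7*j^2 + 12*j) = (j - 4)*(j + 4)*(j^2 + 3*j) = (j - 4)*(j + 3)*(j + 4)*(j)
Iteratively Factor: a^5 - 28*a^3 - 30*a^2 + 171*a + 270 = (a + 3)*(a^4 - 3*a^3 - 19*a^2 + 27*a + 90) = (a + 2)*(a + 3)*(a^3 - 5*a^2 - 9*a + 45) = (a - 5)*(a + 2)*(a + 3)*(a^2 - 9) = (a - 5)*(a + 2)*(a + 3)^2*(a - 3)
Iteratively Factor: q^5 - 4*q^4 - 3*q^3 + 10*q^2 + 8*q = (q + 1)*(q^4 - 5*q^3 + 2*q^2 + 8*q) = (q - 4)*(q + 1)*(q^3 - q^2 - 2*q) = q*(q - 4)*(q + 1)*(q^2 - q - 2) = q*(q - 4)*(q - 2)*(q + 1)*(q + 1)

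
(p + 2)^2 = p^2 + 4*p + 4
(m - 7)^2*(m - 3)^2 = m^4 - 20*m^3 + 142*m^2 - 420*m + 441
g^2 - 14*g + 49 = (g - 7)^2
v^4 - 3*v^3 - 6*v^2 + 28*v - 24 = (v - 2)^3*(v + 3)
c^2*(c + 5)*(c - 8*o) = c^4 - 8*c^3*o + 5*c^3 - 40*c^2*o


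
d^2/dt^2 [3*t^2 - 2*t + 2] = 6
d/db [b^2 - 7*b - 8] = 2*b - 7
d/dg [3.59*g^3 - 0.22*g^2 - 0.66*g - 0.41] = 10.77*g^2 - 0.44*g - 0.66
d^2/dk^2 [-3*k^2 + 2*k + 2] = -6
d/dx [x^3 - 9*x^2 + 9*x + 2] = 3*x^2 - 18*x + 9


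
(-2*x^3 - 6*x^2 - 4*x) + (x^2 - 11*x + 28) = -2*x^3 - 5*x^2 - 15*x + 28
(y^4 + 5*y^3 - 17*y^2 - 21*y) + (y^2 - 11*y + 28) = y^4 + 5*y^3 - 16*y^2 - 32*y + 28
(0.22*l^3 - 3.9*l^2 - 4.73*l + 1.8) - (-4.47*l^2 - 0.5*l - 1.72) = 0.22*l^3 + 0.57*l^2 - 4.23*l + 3.52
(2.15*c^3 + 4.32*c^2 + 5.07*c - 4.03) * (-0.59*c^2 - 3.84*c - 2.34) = -1.2685*c^5 - 10.8048*c^4 - 24.6111*c^3 - 27.1999*c^2 + 3.6114*c + 9.4302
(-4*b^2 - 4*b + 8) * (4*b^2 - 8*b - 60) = -16*b^4 + 16*b^3 + 304*b^2 + 176*b - 480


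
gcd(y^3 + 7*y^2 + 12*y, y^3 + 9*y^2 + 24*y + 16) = y + 4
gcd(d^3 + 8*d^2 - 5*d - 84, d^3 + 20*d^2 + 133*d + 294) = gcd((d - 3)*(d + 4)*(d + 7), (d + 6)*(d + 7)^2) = d + 7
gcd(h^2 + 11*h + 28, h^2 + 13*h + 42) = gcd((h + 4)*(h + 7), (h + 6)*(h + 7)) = h + 7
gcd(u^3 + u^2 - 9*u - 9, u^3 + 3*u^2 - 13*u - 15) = u^2 - 2*u - 3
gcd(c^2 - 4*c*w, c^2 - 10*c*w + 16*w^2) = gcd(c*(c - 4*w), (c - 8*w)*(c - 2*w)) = 1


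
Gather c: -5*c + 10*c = 5*c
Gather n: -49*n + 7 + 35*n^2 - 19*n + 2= 35*n^2 - 68*n + 9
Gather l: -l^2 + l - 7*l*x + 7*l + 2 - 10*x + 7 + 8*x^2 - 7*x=-l^2 + l*(8 - 7*x) + 8*x^2 - 17*x + 9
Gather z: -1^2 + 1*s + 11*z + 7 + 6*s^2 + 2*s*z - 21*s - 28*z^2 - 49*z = 6*s^2 - 20*s - 28*z^2 + z*(2*s - 38) + 6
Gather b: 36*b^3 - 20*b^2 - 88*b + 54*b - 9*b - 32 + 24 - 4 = 36*b^3 - 20*b^2 - 43*b - 12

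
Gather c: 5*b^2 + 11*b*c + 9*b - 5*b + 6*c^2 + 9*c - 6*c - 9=5*b^2 + 4*b + 6*c^2 + c*(11*b + 3) - 9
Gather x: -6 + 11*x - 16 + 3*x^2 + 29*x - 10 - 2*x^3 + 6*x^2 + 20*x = -2*x^3 + 9*x^2 + 60*x - 32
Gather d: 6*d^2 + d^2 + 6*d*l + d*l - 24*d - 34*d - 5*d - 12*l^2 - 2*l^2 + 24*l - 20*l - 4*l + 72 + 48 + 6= 7*d^2 + d*(7*l - 63) - 14*l^2 + 126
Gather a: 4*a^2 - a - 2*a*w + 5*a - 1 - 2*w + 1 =4*a^2 + a*(4 - 2*w) - 2*w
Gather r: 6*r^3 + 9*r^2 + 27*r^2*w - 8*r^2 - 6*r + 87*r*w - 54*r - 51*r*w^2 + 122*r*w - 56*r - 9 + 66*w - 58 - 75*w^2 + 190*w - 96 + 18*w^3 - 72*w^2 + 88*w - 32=6*r^3 + r^2*(27*w + 1) + r*(-51*w^2 + 209*w - 116) + 18*w^3 - 147*w^2 + 344*w - 195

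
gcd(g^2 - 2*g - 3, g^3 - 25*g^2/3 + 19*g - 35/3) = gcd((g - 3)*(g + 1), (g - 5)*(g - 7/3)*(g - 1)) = 1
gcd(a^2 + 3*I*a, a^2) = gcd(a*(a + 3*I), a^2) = a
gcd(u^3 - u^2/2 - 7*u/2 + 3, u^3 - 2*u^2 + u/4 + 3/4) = u^2 - 5*u/2 + 3/2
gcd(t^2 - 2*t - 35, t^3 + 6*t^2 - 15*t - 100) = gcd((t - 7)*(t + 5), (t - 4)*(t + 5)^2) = t + 5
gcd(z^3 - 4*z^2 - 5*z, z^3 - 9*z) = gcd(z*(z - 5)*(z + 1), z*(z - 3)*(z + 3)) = z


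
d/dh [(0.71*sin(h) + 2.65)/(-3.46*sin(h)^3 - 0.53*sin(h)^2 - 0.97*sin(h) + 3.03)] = (4.9132*sin(h)^3 + 27.8833*sin(h)^2 + 2.809*sin(h) + 4.7218)*cos(h)/(11.9716*sin(h)^6 + 3.6676*sin(h)^5 + 6.9933*sin(h)^4 - 19.9394*sin(h)^3 - 2.2709*sin(h)^2 - 5.8782*sin(h) + 9.1809)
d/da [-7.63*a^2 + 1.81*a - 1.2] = 1.81 - 15.26*a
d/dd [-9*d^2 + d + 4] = 1 - 18*d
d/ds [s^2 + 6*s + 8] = 2*s + 6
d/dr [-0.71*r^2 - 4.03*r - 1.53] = -1.42*r - 4.03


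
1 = 1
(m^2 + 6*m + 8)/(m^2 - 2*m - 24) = (m + 2)/(m - 6)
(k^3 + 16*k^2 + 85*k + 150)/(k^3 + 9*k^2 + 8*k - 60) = (k + 5)/(k - 2)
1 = 1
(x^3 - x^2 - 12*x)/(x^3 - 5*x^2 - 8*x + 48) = x/(x - 4)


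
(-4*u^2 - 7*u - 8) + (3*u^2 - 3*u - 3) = -u^2 - 10*u - 11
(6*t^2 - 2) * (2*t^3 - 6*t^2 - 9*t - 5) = 12*t^5 - 36*t^4 - 58*t^3 - 18*t^2 + 18*t + 10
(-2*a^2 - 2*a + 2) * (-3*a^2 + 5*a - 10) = 6*a^4 - 4*a^3 + 4*a^2 + 30*a - 20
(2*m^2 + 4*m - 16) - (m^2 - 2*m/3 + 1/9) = m^2 + 14*m/3 - 145/9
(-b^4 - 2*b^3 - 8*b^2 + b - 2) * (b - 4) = -b^5 + 2*b^4 + 33*b^2 - 6*b + 8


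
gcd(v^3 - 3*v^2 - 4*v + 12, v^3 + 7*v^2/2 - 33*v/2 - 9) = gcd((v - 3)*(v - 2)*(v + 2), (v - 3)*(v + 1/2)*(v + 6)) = v - 3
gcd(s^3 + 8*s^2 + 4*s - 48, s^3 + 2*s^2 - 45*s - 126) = s + 6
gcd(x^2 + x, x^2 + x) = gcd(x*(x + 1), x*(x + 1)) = x^2 + x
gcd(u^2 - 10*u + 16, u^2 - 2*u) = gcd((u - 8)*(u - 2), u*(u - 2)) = u - 2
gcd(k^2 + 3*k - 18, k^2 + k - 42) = 1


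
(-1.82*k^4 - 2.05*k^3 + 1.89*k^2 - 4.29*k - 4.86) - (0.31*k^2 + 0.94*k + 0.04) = -1.82*k^4 - 2.05*k^3 + 1.58*k^2 - 5.23*k - 4.9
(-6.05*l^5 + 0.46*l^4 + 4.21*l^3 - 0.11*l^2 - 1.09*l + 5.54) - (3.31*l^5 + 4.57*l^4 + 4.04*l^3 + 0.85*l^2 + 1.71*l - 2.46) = -9.36*l^5 - 4.11*l^4 + 0.17*l^3 - 0.96*l^2 - 2.8*l + 8.0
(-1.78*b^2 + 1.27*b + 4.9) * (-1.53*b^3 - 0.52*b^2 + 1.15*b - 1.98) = 2.7234*b^5 - 1.0175*b^4 - 10.2044*b^3 + 2.4369*b^2 + 3.1204*b - 9.702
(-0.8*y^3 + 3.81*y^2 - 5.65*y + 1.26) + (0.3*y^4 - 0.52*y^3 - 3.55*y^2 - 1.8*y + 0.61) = 0.3*y^4 - 1.32*y^3 + 0.26*y^2 - 7.45*y + 1.87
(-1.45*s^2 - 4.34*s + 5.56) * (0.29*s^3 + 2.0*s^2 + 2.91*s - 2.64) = -0.4205*s^5 - 4.1586*s^4 - 11.2871*s^3 + 2.3186*s^2 + 27.6372*s - 14.6784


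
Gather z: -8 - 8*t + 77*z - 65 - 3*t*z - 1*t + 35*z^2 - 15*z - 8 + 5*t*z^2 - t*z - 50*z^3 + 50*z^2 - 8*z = -9*t - 50*z^3 + z^2*(5*t + 85) + z*(54 - 4*t) - 81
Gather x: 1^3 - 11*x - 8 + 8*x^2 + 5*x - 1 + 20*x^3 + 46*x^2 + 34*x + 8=20*x^3 + 54*x^2 + 28*x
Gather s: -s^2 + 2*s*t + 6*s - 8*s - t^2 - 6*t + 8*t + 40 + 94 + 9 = -s^2 + s*(2*t - 2) - t^2 + 2*t + 143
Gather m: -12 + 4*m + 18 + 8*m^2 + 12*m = 8*m^2 + 16*m + 6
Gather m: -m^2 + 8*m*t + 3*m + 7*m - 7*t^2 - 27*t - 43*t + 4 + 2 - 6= -m^2 + m*(8*t + 10) - 7*t^2 - 70*t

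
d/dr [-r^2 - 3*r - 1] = -2*r - 3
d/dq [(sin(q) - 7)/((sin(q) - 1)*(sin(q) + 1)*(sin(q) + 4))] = (-2*sin(q)^3 + 17*sin(q)^2 + 56*sin(q) - 11)/((sin(q) + 4)^2*cos(q)^3)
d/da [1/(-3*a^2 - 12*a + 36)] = 2*(a + 2)/(3*(a^2 + 4*a - 12)^2)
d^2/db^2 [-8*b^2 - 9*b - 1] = -16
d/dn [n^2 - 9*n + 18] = 2*n - 9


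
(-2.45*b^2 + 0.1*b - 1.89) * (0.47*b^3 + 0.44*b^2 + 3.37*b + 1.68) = -1.1515*b^5 - 1.031*b^4 - 9.1008*b^3 - 4.6106*b^2 - 6.2013*b - 3.1752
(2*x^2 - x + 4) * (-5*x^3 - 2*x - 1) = -10*x^5 + 5*x^4 - 24*x^3 - 7*x - 4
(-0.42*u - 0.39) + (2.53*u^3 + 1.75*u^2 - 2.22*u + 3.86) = 2.53*u^3 + 1.75*u^2 - 2.64*u + 3.47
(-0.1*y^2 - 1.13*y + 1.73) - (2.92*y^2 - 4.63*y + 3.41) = -3.02*y^2 + 3.5*y - 1.68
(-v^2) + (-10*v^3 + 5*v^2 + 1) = -10*v^3 + 4*v^2 + 1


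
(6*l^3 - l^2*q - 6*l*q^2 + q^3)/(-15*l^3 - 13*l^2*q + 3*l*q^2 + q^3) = (6*l^2 - 7*l*q + q^2)/(-15*l^2 + 2*l*q + q^2)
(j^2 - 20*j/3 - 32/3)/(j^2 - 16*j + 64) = (j + 4/3)/(j - 8)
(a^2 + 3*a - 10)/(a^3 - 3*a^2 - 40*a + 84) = (a + 5)/(a^2 - a - 42)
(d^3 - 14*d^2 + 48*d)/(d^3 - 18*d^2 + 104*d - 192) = d/(d - 4)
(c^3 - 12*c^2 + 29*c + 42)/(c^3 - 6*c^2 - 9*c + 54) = (c^2 - 6*c - 7)/(c^2 - 9)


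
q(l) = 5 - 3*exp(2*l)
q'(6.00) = -976528.75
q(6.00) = -488259.37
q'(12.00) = -158934732779.06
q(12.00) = -79467366384.53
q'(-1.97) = -0.12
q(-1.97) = 4.94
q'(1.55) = -133.19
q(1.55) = -61.59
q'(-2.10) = -0.09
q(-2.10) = 4.96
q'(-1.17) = -0.58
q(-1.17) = 4.71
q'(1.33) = -85.78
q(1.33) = -37.89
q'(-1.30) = -0.45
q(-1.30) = 4.78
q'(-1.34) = -0.41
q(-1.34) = 4.79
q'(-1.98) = -0.11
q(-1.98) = 4.94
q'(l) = -6*exp(2*l)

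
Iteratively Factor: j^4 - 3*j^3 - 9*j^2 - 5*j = (j + 1)*(j^3 - 4*j^2 - 5*j) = (j + 1)^2*(j^2 - 5*j) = j*(j + 1)^2*(j - 5)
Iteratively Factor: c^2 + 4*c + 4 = (c + 2)*(c + 2)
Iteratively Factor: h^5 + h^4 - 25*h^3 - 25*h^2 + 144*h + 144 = (h + 1)*(h^4 - 25*h^2 + 144) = (h + 1)*(h + 4)*(h^3 - 4*h^2 - 9*h + 36) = (h - 3)*(h + 1)*(h + 4)*(h^2 - h - 12) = (h - 4)*(h - 3)*(h + 1)*(h + 4)*(h + 3)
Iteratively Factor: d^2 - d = (d - 1)*(d)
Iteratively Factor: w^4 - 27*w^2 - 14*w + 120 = (w - 2)*(w^3 + 2*w^2 - 23*w - 60) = (w - 2)*(w + 3)*(w^2 - w - 20) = (w - 5)*(w - 2)*(w + 3)*(w + 4)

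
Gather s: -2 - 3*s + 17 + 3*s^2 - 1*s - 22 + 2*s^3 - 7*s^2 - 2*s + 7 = 2*s^3 - 4*s^2 - 6*s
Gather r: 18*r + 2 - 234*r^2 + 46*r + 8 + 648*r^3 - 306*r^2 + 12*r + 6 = 648*r^3 - 540*r^2 + 76*r + 16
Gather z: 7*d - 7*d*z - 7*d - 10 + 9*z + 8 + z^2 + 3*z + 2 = z^2 + z*(12 - 7*d)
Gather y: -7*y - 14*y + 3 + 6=9 - 21*y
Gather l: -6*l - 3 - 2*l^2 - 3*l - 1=-2*l^2 - 9*l - 4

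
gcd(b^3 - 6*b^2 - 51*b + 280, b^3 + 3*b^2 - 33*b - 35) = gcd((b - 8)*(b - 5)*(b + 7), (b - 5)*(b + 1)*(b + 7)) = b^2 + 2*b - 35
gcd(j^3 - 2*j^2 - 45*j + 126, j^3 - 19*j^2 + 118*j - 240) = j - 6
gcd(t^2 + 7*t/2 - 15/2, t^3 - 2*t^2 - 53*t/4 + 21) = t - 3/2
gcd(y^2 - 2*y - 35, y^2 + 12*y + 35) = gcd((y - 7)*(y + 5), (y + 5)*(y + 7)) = y + 5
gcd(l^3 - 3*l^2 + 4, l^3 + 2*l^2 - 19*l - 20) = l + 1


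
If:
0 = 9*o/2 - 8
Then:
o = 16/9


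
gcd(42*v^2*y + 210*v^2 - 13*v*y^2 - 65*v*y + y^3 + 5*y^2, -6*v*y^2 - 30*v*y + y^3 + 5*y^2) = -6*v*y - 30*v + y^2 + 5*y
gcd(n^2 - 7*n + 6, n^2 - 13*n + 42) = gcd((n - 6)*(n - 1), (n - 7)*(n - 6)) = n - 6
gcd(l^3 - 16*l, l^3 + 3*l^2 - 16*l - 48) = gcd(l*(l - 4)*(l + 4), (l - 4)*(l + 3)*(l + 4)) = l^2 - 16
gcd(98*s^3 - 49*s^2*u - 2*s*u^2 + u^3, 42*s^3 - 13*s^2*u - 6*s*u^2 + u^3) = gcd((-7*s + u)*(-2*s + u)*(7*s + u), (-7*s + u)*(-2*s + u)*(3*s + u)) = 14*s^2 - 9*s*u + u^2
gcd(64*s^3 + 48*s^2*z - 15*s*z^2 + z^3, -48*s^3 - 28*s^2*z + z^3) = 1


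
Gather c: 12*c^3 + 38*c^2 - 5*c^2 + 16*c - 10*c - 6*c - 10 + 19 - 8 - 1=12*c^3 + 33*c^2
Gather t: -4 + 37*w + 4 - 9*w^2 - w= -9*w^2 + 36*w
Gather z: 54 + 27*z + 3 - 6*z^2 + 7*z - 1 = -6*z^2 + 34*z + 56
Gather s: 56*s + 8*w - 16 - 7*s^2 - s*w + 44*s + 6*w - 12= -7*s^2 + s*(100 - w) + 14*w - 28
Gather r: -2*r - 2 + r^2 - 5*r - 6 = r^2 - 7*r - 8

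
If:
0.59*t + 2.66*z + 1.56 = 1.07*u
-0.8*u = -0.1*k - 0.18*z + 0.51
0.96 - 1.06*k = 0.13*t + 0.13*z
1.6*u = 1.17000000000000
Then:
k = 2.97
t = -21.30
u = 0.73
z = 4.43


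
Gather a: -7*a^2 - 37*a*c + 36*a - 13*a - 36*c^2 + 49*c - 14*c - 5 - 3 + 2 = -7*a^2 + a*(23 - 37*c) - 36*c^2 + 35*c - 6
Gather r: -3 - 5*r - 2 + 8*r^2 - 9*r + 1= 8*r^2 - 14*r - 4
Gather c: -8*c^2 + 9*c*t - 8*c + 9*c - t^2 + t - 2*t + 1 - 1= -8*c^2 + c*(9*t + 1) - t^2 - t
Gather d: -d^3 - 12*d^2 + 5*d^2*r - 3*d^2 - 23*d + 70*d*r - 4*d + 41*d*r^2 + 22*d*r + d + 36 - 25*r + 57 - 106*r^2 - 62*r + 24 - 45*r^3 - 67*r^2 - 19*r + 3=-d^3 + d^2*(5*r - 15) + d*(41*r^2 + 92*r - 26) - 45*r^3 - 173*r^2 - 106*r + 120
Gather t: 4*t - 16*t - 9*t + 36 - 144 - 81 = -21*t - 189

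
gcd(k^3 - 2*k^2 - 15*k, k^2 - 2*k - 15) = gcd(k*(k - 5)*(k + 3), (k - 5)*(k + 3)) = k^2 - 2*k - 15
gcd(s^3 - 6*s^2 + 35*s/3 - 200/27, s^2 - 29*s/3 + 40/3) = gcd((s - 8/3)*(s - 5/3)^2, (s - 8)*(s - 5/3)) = s - 5/3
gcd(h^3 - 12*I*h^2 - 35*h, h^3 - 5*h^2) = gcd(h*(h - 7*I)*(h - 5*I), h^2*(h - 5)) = h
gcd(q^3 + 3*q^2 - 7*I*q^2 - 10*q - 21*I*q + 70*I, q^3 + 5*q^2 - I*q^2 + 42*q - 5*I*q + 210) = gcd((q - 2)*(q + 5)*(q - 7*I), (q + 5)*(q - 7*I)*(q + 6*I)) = q^2 + q*(5 - 7*I) - 35*I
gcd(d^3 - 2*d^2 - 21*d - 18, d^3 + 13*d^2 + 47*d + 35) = d + 1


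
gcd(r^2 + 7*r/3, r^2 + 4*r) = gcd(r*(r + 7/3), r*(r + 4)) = r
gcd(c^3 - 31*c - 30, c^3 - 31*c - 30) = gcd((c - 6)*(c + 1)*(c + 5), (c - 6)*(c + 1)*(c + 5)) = c^3 - 31*c - 30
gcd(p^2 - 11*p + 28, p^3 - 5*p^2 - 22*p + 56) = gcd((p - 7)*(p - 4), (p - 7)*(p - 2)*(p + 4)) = p - 7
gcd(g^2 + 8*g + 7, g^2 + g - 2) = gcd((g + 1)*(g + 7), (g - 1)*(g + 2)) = 1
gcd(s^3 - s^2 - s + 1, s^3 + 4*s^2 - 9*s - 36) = 1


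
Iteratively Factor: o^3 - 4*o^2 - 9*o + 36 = (o + 3)*(o^2 - 7*o + 12) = (o - 4)*(o + 3)*(o - 3)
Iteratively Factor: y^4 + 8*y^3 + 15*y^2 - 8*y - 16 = (y - 1)*(y^3 + 9*y^2 + 24*y + 16) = (y - 1)*(y + 4)*(y^2 + 5*y + 4) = (y - 1)*(y + 1)*(y + 4)*(y + 4)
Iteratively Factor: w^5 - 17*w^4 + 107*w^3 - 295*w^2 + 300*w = (w - 5)*(w^4 - 12*w^3 + 47*w^2 - 60*w) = (w - 5)*(w - 3)*(w^3 - 9*w^2 + 20*w) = (w - 5)*(w - 4)*(w - 3)*(w^2 - 5*w) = w*(w - 5)*(w - 4)*(w - 3)*(w - 5)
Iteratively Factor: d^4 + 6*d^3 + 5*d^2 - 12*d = (d - 1)*(d^3 + 7*d^2 + 12*d) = d*(d - 1)*(d^2 + 7*d + 12) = d*(d - 1)*(d + 4)*(d + 3)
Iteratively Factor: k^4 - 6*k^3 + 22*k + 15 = (k + 1)*(k^3 - 7*k^2 + 7*k + 15) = (k + 1)^2*(k^2 - 8*k + 15) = (k - 3)*(k + 1)^2*(k - 5)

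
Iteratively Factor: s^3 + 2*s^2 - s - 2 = (s + 1)*(s^2 + s - 2) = (s - 1)*(s + 1)*(s + 2)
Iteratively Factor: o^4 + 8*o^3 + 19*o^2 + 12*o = (o + 4)*(o^3 + 4*o^2 + 3*o) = (o + 3)*(o + 4)*(o^2 + o) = o*(o + 3)*(o + 4)*(o + 1)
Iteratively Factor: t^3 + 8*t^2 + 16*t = (t + 4)*(t^2 + 4*t) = t*(t + 4)*(t + 4)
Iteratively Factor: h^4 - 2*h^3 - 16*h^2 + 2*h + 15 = (h + 3)*(h^3 - 5*h^2 - h + 5) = (h - 5)*(h + 3)*(h^2 - 1) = (h - 5)*(h - 1)*(h + 3)*(h + 1)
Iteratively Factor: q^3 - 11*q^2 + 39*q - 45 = (q - 3)*(q^2 - 8*q + 15) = (q - 5)*(q - 3)*(q - 3)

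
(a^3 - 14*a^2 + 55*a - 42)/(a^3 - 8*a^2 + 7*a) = (a - 6)/a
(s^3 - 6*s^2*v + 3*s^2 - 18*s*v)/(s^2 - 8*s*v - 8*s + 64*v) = s*(s^2 - 6*s*v + 3*s - 18*v)/(s^2 - 8*s*v - 8*s + 64*v)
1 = 1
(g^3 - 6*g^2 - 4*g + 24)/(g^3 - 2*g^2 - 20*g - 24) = (g - 2)/(g + 2)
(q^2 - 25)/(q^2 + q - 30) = (q + 5)/(q + 6)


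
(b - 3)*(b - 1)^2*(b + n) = b^4 + b^3*n - 5*b^3 - 5*b^2*n + 7*b^2 + 7*b*n - 3*b - 3*n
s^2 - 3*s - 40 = (s - 8)*(s + 5)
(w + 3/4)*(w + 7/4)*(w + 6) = w^3 + 17*w^2/2 + 261*w/16 + 63/8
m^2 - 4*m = m*(m - 4)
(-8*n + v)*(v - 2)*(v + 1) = -8*n*v^2 + 8*n*v + 16*n + v^3 - v^2 - 2*v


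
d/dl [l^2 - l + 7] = 2*l - 1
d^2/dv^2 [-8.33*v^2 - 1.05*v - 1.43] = -16.6600000000000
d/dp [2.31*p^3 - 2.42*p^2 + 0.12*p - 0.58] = 6.93*p^2 - 4.84*p + 0.12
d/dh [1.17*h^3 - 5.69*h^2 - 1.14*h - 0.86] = 3.51*h^2 - 11.38*h - 1.14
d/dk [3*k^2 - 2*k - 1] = 6*k - 2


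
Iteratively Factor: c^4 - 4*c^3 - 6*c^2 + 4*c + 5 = (c - 1)*(c^3 - 3*c^2 - 9*c - 5) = (c - 1)*(c + 1)*(c^2 - 4*c - 5) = (c - 1)*(c + 1)^2*(c - 5)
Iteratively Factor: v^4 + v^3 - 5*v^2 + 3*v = (v - 1)*(v^3 + 2*v^2 - 3*v) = (v - 1)^2*(v^2 + 3*v) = v*(v - 1)^2*(v + 3)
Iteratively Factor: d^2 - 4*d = (d - 4)*(d)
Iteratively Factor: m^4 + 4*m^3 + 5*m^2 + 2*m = (m)*(m^3 + 4*m^2 + 5*m + 2) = m*(m + 2)*(m^2 + 2*m + 1) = m*(m + 1)*(m + 2)*(m + 1)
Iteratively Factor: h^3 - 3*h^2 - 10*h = (h - 5)*(h^2 + 2*h) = h*(h - 5)*(h + 2)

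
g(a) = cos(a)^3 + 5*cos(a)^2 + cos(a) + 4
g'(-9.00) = -2.32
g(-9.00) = 6.48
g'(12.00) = 6.21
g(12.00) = 9.01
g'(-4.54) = 0.62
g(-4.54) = 3.97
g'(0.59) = -6.33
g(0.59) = 8.86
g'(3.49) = -1.96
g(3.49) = 6.65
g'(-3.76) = 2.99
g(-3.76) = 5.96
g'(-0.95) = 6.37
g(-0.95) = 6.47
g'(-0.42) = 5.15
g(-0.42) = 9.84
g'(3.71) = -2.85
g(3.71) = 6.11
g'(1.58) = -0.91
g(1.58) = 3.99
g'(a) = -3*sin(a)*cos(a)^2 - 10*sin(a)*cos(a) - sin(a)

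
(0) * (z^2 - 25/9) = 0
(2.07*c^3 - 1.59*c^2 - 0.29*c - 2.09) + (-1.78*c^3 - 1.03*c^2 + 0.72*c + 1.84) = 0.29*c^3 - 2.62*c^2 + 0.43*c - 0.25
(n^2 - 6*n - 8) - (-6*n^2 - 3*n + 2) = 7*n^2 - 3*n - 10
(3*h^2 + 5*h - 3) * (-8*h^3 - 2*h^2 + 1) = -24*h^5 - 46*h^4 + 14*h^3 + 9*h^2 + 5*h - 3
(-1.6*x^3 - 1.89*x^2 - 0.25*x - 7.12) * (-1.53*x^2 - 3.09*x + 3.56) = 2.448*x^5 + 7.8357*x^4 + 0.526599999999999*x^3 + 4.9377*x^2 + 21.1108*x - 25.3472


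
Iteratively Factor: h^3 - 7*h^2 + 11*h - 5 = (h - 1)*(h^2 - 6*h + 5) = (h - 1)^2*(h - 5)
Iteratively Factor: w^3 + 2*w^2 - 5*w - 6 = (w + 1)*(w^2 + w - 6) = (w + 1)*(w + 3)*(w - 2)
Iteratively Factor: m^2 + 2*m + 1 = (m + 1)*(m + 1)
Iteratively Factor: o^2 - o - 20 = (o + 4)*(o - 5)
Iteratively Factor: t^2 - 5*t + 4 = (t - 4)*(t - 1)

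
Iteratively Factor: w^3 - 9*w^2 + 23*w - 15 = (w - 1)*(w^2 - 8*w + 15) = (w - 3)*(w - 1)*(w - 5)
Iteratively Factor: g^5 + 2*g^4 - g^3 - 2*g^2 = (g - 1)*(g^4 + 3*g^3 + 2*g^2) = (g - 1)*(g + 2)*(g^3 + g^2) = (g - 1)*(g + 1)*(g + 2)*(g^2) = g*(g - 1)*(g + 1)*(g + 2)*(g)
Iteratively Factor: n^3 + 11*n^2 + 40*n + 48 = (n + 4)*(n^2 + 7*n + 12) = (n + 3)*(n + 4)*(n + 4)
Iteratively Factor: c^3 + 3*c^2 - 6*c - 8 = (c + 1)*(c^2 + 2*c - 8) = (c + 1)*(c + 4)*(c - 2)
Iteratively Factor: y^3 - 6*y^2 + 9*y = (y - 3)*(y^2 - 3*y) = (y - 3)^2*(y)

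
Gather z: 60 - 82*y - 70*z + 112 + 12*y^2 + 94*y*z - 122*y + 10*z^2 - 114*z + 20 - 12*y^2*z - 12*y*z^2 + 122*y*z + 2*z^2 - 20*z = 12*y^2 - 204*y + z^2*(12 - 12*y) + z*(-12*y^2 + 216*y - 204) + 192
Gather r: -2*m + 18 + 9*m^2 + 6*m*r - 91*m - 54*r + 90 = 9*m^2 - 93*m + r*(6*m - 54) + 108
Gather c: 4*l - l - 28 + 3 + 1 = 3*l - 24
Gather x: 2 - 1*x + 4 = 6 - x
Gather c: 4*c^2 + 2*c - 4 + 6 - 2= 4*c^2 + 2*c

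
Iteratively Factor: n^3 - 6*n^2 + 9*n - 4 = (n - 4)*(n^2 - 2*n + 1) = (n - 4)*(n - 1)*(n - 1)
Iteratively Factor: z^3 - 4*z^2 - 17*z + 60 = (z - 5)*(z^2 + z - 12) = (z - 5)*(z + 4)*(z - 3)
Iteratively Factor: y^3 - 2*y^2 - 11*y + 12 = (y - 4)*(y^2 + 2*y - 3) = (y - 4)*(y - 1)*(y + 3)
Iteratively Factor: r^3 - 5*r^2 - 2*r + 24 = (r - 4)*(r^2 - r - 6) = (r - 4)*(r - 3)*(r + 2)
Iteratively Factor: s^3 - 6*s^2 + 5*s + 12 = (s - 3)*(s^2 - 3*s - 4) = (s - 3)*(s + 1)*(s - 4)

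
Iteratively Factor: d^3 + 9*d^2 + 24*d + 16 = (d + 4)*(d^2 + 5*d + 4) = (d + 1)*(d + 4)*(d + 4)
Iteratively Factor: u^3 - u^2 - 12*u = (u - 4)*(u^2 + 3*u) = (u - 4)*(u + 3)*(u)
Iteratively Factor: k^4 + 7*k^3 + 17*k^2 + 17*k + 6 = (k + 1)*(k^3 + 6*k^2 + 11*k + 6) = (k + 1)*(k + 2)*(k^2 + 4*k + 3) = (k + 1)^2*(k + 2)*(k + 3)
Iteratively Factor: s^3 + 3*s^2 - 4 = (s - 1)*(s^2 + 4*s + 4) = (s - 1)*(s + 2)*(s + 2)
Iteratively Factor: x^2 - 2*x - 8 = (x - 4)*(x + 2)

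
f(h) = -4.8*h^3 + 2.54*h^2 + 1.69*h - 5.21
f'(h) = -14.4*h^2 + 5.08*h + 1.69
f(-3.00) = 142.18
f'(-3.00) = -143.15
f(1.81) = -22.29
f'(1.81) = -36.29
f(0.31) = -4.59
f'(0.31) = 1.88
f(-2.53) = 84.51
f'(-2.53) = -103.34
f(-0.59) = -4.34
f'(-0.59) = -6.32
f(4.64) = -422.19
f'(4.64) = -284.77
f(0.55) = -4.31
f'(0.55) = 0.13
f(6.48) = -1193.67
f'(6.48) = -570.05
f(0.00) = -5.21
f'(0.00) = 1.69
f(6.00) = -940.43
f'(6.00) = -486.23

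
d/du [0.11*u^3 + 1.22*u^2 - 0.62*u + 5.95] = 0.33*u^2 + 2.44*u - 0.62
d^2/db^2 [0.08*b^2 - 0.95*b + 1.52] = 0.160000000000000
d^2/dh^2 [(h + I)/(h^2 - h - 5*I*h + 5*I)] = 2*((h + I)*(-2*h + 1 + 5*I)^2 + (-3*h + 1 + 4*I)*(h^2 - h - 5*I*h + 5*I))/(h^2 - h - 5*I*h + 5*I)^3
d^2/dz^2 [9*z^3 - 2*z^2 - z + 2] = 54*z - 4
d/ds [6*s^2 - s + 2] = 12*s - 1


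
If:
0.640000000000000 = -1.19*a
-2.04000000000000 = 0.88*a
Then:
No Solution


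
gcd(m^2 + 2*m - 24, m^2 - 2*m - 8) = m - 4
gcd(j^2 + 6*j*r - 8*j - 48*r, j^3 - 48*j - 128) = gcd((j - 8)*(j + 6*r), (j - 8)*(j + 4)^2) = j - 8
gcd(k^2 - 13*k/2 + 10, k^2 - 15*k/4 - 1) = k - 4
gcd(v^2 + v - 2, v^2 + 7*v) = 1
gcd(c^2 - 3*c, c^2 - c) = c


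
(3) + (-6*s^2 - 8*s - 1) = -6*s^2 - 8*s + 2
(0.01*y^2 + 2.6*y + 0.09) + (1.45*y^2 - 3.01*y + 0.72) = 1.46*y^2 - 0.41*y + 0.81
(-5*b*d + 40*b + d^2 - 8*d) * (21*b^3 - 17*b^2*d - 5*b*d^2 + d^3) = -105*b^4*d + 840*b^4 + 106*b^3*d^2 - 848*b^3*d + 8*b^2*d^3 - 64*b^2*d^2 - 10*b*d^4 + 80*b*d^3 + d^5 - 8*d^4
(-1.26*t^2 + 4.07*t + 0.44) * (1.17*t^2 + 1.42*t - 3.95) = -1.4742*t^4 + 2.9727*t^3 + 11.2712*t^2 - 15.4517*t - 1.738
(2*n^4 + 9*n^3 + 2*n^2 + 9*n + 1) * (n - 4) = 2*n^5 + n^4 - 34*n^3 + n^2 - 35*n - 4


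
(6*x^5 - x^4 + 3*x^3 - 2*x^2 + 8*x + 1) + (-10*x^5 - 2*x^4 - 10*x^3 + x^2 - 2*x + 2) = -4*x^5 - 3*x^4 - 7*x^3 - x^2 + 6*x + 3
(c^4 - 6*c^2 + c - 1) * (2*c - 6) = 2*c^5 - 6*c^4 - 12*c^3 + 38*c^2 - 8*c + 6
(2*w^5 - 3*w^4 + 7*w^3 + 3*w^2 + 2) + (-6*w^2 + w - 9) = 2*w^5 - 3*w^4 + 7*w^3 - 3*w^2 + w - 7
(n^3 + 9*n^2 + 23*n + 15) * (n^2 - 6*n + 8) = n^5 + 3*n^4 - 23*n^3 - 51*n^2 + 94*n + 120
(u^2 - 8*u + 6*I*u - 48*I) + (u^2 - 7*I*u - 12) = 2*u^2 - 8*u - I*u - 12 - 48*I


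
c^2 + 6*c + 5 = (c + 1)*(c + 5)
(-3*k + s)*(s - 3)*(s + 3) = -3*k*s^2 + 27*k + s^3 - 9*s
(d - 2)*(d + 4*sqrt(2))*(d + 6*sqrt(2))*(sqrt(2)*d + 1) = sqrt(2)*d^4 - 2*sqrt(2)*d^3 + 21*d^3 - 42*d^2 + 58*sqrt(2)*d^2 - 116*sqrt(2)*d + 48*d - 96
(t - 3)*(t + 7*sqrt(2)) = t^2 - 3*t + 7*sqrt(2)*t - 21*sqrt(2)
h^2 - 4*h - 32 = (h - 8)*(h + 4)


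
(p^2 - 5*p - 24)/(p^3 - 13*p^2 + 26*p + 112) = (p + 3)/(p^2 - 5*p - 14)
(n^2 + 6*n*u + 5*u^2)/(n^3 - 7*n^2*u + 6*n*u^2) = (n^2 + 6*n*u + 5*u^2)/(n*(n^2 - 7*n*u + 6*u^2))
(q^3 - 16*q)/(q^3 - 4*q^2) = (q + 4)/q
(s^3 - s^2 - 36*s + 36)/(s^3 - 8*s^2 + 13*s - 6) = (s + 6)/(s - 1)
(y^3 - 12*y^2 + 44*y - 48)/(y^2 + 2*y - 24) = (y^2 - 8*y + 12)/(y + 6)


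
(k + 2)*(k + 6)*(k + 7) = k^3 + 15*k^2 + 68*k + 84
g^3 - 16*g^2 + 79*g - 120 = (g - 8)*(g - 5)*(g - 3)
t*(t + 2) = t^2 + 2*t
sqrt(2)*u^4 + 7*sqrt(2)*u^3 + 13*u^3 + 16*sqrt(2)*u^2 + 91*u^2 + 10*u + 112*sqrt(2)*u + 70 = (u + 7)*(u + sqrt(2))*(u + 5*sqrt(2))*(sqrt(2)*u + 1)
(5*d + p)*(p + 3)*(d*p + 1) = 5*d^2*p^2 + 15*d^2*p + d*p^3 + 3*d*p^2 + 5*d*p + 15*d + p^2 + 3*p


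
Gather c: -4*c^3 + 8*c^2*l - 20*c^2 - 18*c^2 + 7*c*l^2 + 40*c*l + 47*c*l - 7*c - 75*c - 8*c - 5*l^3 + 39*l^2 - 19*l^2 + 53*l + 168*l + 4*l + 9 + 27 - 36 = -4*c^3 + c^2*(8*l - 38) + c*(7*l^2 + 87*l - 90) - 5*l^3 + 20*l^2 + 225*l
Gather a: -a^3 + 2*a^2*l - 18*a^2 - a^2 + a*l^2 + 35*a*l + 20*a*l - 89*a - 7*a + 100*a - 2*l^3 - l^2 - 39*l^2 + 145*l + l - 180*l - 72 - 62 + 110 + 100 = -a^3 + a^2*(2*l - 19) + a*(l^2 + 55*l + 4) - 2*l^3 - 40*l^2 - 34*l + 76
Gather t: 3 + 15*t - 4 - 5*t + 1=10*t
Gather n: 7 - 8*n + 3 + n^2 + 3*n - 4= n^2 - 5*n + 6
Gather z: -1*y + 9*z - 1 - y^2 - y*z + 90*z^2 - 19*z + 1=-y^2 - y + 90*z^2 + z*(-y - 10)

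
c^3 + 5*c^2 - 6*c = c*(c - 1)*(c + 6)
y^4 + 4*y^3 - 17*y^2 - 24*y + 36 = (y - 3)*(y - 1)*(y + 2)*(y + 6)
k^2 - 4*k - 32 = (k - 8)*(k + 4)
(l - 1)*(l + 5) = l^2 + 4*l - 5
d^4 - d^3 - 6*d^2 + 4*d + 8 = (d - 2)^2*(d + 1)*(d + 2)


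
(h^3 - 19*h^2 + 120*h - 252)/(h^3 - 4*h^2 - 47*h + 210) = (h^2 - 13*h + 42)/(h^2 + 2*h - 35)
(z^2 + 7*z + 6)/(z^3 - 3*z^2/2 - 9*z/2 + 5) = 2*(z^2 + 7*z + 6)/(2*z^3 - 3*z^2 - 9*z + 10)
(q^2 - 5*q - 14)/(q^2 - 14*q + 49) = (q + 2)/(q - 7)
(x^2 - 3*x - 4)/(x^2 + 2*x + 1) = (x - 4)/(x + 1)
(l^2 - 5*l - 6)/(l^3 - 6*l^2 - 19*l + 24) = (l^2 - 5*l - 6)/(l^3 - 6*l^2 - 19*l + 24)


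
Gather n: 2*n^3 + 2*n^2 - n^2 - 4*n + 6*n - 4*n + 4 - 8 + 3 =2*n^3 + n^2 - 2*n - 1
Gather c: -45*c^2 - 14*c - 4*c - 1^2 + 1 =-45*c^2 - 18*c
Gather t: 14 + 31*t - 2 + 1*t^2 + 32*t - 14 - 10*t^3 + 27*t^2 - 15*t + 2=-10*t^3 + 28*t^2 + 48*t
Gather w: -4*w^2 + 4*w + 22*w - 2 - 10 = -4*w^2 + 26*w - 12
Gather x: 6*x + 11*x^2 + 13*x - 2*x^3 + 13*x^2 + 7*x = -2*x^3 + 24*x^2 + 26*x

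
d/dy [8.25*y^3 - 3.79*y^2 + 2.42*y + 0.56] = 24.75*y^2 - 7.58*y + 2.42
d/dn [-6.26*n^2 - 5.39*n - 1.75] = -12.52*n - 5.39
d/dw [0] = 0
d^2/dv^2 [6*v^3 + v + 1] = 36*v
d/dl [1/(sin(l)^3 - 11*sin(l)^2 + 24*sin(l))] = (-3*cos(l) + 22/tan(l) - 24*cos(l)/sin(l)^2)/((sin(l) - 8)^2*(sin(l) - 3)^2)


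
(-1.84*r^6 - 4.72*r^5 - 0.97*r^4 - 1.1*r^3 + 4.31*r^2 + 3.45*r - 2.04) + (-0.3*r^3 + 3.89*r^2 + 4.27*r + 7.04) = -1.84*r^6 - 4.72*r^5 - 0.97*r^4 - 1.4*r^3 + 8.2*r^2 + 7.72*r + 5.0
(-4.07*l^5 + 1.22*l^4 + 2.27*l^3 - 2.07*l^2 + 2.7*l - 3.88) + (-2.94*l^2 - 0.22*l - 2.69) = -4.07*l^5 + 1.22*l^4 + 2.27*l^3 - 5.01*l^2 + 2.48*l - 6.57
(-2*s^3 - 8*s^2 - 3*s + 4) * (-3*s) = 6*s^4 + 24*s^3 + 9*s^2 - 12*s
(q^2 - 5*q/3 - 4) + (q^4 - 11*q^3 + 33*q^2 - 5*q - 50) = q^4 - 11*q^3 + 34*q^2 - 20*q/3 - 54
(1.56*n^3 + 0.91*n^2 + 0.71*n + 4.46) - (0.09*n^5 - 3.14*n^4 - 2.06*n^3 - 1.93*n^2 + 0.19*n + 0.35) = -0.09*n^5 + 3.14*n^4 + 3.62*n^3 + 2.84*n^2 + 0.52*n + 4.11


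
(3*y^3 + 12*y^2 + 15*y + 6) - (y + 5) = 3*y^3 + 12*y^2 + 14*y + 1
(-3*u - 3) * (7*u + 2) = -21*u^2 - 27*u - 6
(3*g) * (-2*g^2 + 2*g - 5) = -6*g^3 + 6*g^2 - 15*g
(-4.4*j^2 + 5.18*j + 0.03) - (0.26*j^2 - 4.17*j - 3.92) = -4.66*j^2 + 9.35*j + 3.95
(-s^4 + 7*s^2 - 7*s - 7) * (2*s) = -2*s^5 + 14*s^3 - 14*s^2 - 14*s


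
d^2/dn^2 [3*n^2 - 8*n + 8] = 6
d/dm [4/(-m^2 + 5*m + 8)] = 4*(2*m - 5)/(-m^2 + 5*m + 8)^2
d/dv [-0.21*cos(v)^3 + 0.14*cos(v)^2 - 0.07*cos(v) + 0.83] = (0.63*cos(v)^2 - 0.28*cos(v) + 0.07)*sin(v)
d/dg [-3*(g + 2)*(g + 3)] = -6*g - 15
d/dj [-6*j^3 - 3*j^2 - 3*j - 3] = -18*j^2 - 6*j - 3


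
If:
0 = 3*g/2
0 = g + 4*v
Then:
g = 0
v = 0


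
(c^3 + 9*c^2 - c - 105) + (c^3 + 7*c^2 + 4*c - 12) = 2*c^3 + 16*c^2 + 3*c - 117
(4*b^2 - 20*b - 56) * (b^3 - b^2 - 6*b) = 4*b^5 - 24*b^4 - 60*b^3 + 176*b^2 + 336*b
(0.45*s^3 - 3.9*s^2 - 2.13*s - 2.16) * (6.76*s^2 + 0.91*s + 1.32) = 3.042*s^5 - 25.9545*s^4 - 17.3538*s^3 - 21.6879*s^2 - 4.7772*s - 2.8512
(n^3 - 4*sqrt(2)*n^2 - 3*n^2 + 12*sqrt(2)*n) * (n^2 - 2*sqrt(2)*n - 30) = n^5 - 6*sqrt(2)*n^4 - 3*n^4 - 14*n^3 + 18*sqrt(2)*n^3 + 42*n^2 + 120*sqrt(2)*n^2 - 360*sqrt(2)*n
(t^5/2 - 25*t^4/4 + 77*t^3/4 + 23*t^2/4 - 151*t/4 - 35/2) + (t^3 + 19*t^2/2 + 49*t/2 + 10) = t^5/2 - 25*t^4/4 + 81*t^3/4 + 61*t^2/4 - 53*t/4 - 15/2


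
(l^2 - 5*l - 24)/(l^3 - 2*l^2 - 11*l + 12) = (l - 8)/(l^2 - 5*l + 4)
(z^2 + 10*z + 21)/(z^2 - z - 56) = (z + 3)/(z - 8)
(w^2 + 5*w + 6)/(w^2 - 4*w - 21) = (w + 2)/(w - 7)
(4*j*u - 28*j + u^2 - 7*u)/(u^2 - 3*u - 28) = (4*j + u)/(u + 4)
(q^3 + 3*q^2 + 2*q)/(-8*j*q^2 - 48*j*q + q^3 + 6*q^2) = (q^2 + 3*q + 2)/(-8*j*q - 48*j + q^2 + 6*q)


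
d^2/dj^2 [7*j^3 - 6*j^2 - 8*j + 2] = 42*j - 12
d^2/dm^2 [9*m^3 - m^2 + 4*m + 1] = 54*m - 2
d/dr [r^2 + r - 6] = 2*r + 1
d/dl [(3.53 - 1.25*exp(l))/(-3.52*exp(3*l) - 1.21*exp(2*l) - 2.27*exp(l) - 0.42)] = (-8.8*exp(3*l) + 35.7643*exp(2*l) + 8.5426*exp(l) + 8.5381)*exp(l)/(12.3904*exp(6*l) + 8.5184*exp(5*l) + 17.4449*exp(4*l) + 8.4502*exp(3*l) + 6.1693*exp(2*l) + 1.9068*exp(l) + 0.1764)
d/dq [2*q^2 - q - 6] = 4*q - 1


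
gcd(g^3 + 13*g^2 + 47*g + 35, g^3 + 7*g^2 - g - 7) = g^2 + 8*g + 7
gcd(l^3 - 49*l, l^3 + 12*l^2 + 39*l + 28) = l + 7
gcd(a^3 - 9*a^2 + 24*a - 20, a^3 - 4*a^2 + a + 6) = a - 2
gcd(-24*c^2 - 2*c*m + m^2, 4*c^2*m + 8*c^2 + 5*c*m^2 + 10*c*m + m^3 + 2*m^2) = 4*c + m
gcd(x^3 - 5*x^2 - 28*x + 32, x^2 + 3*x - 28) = 1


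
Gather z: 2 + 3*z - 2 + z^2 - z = z^2 + 2*z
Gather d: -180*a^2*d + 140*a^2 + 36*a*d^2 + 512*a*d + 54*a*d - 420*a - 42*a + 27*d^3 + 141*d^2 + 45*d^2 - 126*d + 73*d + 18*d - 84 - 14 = 140*a^2 - 462*a + 27*d^3 + d^2*(36*a + 186) + d*(-180*a^2 + 566*a - 35) - 98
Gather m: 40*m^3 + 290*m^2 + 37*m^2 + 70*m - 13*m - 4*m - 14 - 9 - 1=40*m^3 + 327*m^2 + 53*m - 24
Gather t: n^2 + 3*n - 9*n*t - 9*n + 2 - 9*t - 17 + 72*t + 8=n^2 - 6*n + t*(63 - 9*n) - 7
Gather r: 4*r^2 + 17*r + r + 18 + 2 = 4*r^2 + 18*r + 20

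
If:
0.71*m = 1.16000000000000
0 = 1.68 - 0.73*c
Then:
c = 2.30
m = 1.63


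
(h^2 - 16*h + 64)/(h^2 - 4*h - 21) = (-h^2 + 16*h - 64)/(-h^2 + 4*h + 21)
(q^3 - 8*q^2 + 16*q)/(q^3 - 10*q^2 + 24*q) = (q - 4)/(q - 6)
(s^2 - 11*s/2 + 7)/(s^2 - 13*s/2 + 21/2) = (s - 2)/(s - 3)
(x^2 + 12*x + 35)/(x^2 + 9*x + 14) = (x + 5)/(x + 2)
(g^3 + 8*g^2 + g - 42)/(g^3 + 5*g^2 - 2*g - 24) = (g + 7)/(g + 4)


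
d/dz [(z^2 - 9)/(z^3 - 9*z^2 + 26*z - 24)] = (-z^2 - 6*z + 26)/(z^4 - 12*z^3 + 52*z^2 - 96*z + 64)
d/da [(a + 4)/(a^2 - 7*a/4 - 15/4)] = 4*(-4*a^2 - 32*a + 13)/(16*a^4 - 56*a^3 - 71*a^2 + 210*a + 225)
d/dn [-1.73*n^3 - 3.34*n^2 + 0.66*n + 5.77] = -5.19*n^2 - 6.68*n + 0.66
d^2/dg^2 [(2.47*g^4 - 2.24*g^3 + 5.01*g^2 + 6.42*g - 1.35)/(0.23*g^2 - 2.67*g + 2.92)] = (0.261326*g^6 - 9.10096199999999*g^5 + 115.60341*g^4 - 330.209914*g^3 + 336.889326*g^2 - 135.490638*g + 168.105594)/(0.012167*g^6 - 0.423729*g^5 + 5.382345*g^4 - 29.793195*g^3 + 68.33238*g^2 - 68.296464*g + 24.897088)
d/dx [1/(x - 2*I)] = -1/(x - 2*I)^2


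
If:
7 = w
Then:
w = 7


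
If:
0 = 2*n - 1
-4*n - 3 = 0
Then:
No Solution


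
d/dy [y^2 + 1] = 2*y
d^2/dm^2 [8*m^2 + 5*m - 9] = 16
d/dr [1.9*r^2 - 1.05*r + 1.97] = 3.8*r - 1.05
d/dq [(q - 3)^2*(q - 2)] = (q - 3)*(3*q - 7)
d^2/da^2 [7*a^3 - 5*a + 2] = 42*a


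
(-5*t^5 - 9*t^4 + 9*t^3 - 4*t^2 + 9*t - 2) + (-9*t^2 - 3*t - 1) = -5*t^5 - 9*t^4 + 9*t^3 - 13*t^2 + 6*t - 3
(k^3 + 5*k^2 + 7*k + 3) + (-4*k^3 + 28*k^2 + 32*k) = -3*k^3 + 33*k^2 + 39*k + 3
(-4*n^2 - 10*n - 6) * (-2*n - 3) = 8*n^3 + 32*n^2 + 42*n + 18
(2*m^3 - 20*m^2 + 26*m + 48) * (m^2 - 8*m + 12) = 2*m^5 - 36*m^4 + 210*m^3 - 400*m^2 - 72*m + 576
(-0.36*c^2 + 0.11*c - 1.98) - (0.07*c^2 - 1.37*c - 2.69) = -0.43*c^2 + 1.48*c + 0.71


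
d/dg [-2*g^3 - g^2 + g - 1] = -6*g^2 - 2*g + 1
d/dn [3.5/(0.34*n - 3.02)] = -1.19/(0.34*n - 3.02)^2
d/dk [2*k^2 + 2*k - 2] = 4*k + 2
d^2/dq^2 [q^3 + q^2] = 6*q + 2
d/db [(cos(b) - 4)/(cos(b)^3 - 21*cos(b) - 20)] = (3*cos(b)/2 - 6*cos(2*b) + cos(3*b)/2 + 98)*sin(b)/(-cos(b)^3 + 21*cos(b) + 20)^2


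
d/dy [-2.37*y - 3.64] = -2.37000000000000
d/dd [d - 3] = 1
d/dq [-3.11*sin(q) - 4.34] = -3.11*cos(q)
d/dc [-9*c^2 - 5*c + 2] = -18*c - 5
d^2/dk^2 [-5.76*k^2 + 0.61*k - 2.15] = -11.5200000000000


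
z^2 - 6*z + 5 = (z - 5)*(z - 1)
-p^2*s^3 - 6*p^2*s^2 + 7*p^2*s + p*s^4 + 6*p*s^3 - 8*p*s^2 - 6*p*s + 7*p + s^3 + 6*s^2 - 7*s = (-p + s)*(s - 1)*(s + 7)*(p*s + 1)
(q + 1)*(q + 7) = q^2 + 8*q + 7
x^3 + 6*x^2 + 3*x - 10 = (x - 1)*(x + 2)*(x + 5)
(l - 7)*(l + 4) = l^2 - 3*l - 28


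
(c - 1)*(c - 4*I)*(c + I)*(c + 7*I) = c^4 - c^3 + 4*I*c^3 + 25*c^2 - 4*I*c^2 - 25*c + 28*I*c - 28*I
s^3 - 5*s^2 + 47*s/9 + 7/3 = (s - 3)*(s - 7/3)*(s + 1/3)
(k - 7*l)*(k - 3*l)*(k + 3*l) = k^3 - 7*k^2*l - 9*k*l^2 + 63*l^3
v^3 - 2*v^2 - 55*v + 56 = (v - 8)*(v - 1)*(v + 7)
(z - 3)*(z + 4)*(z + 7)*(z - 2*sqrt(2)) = z^4 - 2*sqrt(2)*z^3 + 8*z^3 - 16*sqrt(2)*z^2 - 5*z^2 - 84*z + 10*sqrt(2)*z + 168*sqrt(2)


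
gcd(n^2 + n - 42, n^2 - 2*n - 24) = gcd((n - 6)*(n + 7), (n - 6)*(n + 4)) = n - 6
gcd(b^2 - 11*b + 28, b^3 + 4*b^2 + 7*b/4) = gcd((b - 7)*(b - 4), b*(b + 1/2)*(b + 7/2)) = 1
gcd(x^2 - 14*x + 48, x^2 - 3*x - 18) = x - 6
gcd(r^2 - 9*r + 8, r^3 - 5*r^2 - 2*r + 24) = 1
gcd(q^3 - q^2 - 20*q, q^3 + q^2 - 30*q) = q^2 - 5*q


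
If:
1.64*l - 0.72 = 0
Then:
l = 0.44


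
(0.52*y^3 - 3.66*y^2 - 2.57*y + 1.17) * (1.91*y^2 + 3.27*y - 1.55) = 0.9932*y^5 - 5.2902*y^4 - 17.6829*y^3 - 0.4962*y^2 + 7.8094*y - 1.8135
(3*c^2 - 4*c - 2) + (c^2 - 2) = 4*c^2 - 4*c - 4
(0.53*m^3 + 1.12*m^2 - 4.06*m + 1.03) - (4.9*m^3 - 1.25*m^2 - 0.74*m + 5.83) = -4.37*m^3 + 2.37*m^2 - 3.32*m - 4.8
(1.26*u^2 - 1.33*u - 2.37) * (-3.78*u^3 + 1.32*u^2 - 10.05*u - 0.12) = -4.7628*u^5 + 6.6906*u^4 - 5.46*u^3 + 10.0869*u^2 + 23.9781*u + 0.2844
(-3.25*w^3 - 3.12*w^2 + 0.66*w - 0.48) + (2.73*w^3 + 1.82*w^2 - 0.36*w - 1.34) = -0.52*w^3 - 1.3*w^2 + 0.3*w - 1.82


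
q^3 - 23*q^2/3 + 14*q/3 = q*(q - 7)*(q - 2/3)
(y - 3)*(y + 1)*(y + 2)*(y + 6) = y^4 + 6*y^3 - 7*y^2 - 48*y - 36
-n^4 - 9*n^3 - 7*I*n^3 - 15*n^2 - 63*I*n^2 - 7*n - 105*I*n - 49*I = (n + 7)*(n + 7*I)*(-I*n - I)^2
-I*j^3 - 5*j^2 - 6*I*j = j*(j - 6*I)*(-I*j + 1)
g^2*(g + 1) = g^3 + g^2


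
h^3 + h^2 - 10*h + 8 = (h - 2)*(h - 1)*(h + 4)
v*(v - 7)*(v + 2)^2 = v^4 - 3*v^3 - 24*v^2 - 28*v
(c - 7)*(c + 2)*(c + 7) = c^3 + 2*c^2 - 49*c - 98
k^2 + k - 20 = (k - 4)*(k + 5)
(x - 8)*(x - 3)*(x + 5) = x^3 - 6*x^2 - 31*x + 120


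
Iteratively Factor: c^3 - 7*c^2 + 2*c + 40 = (c + 2)*(c^2 - 9*c + 20) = (c - 4)*(c + 2)*(c - 5)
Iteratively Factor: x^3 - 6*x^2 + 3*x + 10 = (x - 5)*(x^2 - x - 2) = (x - 5)*(x + 1)*(x - 2)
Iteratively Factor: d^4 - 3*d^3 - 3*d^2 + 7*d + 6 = (d + 1)*(d^3 - 4*d^2 + d + 6) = (d + 1)^2*(d^2 - 5*d + 6) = (d - 3)*(d + 1)^2*(d - 2)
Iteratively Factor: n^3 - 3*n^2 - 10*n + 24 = (n + 3)*(n^2 - 6*n + 8) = (n - 2)*(n + 3)*(n - 4)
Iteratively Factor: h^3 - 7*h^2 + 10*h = (h)*(h^2 - 7*h + 10) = h*(h - 2)*(h - 5)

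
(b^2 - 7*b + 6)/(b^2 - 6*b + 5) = (b - 6)/(b - 5)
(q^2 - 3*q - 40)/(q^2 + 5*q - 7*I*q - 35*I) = (q - 8)/(q - 7*I)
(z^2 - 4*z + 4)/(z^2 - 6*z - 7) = (-z^2 + 4*z - 4)/(-z^2 + 6*z + 7)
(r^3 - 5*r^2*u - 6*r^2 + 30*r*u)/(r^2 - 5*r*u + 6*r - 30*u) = r*(r - 6)/(r + 6)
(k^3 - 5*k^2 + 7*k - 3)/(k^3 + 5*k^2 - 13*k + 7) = (k - 3)/(k + 7)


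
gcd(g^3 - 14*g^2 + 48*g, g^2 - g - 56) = g - 8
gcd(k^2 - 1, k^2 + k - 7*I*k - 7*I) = k + 1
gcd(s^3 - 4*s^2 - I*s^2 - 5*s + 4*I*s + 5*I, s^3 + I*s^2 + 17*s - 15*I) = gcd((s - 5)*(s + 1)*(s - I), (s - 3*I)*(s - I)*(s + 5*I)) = s - I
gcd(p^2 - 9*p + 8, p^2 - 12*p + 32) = p - 8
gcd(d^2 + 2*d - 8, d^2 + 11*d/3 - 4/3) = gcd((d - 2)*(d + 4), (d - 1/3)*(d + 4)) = d + 4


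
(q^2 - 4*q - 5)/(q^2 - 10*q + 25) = (q + 1)/(q - 5)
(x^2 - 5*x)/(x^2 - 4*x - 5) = x/(x + 1)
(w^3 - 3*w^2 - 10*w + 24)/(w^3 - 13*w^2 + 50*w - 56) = (w + 3)/(w - 7)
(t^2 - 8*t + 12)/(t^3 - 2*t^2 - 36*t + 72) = 1/(t + 6)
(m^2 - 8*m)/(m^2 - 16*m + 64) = m/(m - 8)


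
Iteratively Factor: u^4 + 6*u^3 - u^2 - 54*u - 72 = (u + 4)*(u^3 + 2*u^2 - 9*u - 18) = (u + 2)*(u + 4)*(u^2 - 9) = (u - 3)*(u + 2)*(u + 4)*(u + 3)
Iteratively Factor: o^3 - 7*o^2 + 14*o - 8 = (o - 1)*(o^2 - 6*o + 8) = (o - 2)*(o - 1)*(o - 4)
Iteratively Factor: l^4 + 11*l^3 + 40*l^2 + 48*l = (l + 3)*(l^3 + 8*l^2 + 16*l) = l*(l + 3)*(l^2 + 8*l + 16) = l*(l + 3)*(l + 4)*(l + 4)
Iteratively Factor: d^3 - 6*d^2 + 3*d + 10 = (d + 1)*(d^2 - 7*d + 10) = (d - 5)*(d + 1)*(d - 2)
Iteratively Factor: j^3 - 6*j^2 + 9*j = (j - 3)*(j^2 - 3*j) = j*(j - 3)*(j - 3)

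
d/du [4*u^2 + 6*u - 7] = 8*u + 6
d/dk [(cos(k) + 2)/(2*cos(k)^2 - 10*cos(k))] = (sin(k) - 10*sin(k)/cos(k)^2 + 4*tan(k))/(2*(cos(k) - 5)^2)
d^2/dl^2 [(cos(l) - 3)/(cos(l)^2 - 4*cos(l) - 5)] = (9*sin(l)^4*cos(l) - 8*sin(l)^4 + 126*sin(l)^2 + 61*cos(l)/2 + 18*cos(3*l) - cos(5*l)/2 + 48)/(sin(l)^2 + 4*cos(l) + 4)^3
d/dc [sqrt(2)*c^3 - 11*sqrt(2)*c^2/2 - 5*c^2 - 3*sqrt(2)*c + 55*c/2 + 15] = 3*sqrt(2)*c^2 - 11*sqrt(2)*c - 10*c - 3*sqrt(2) + 55/2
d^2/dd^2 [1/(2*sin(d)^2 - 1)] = (-4*cos(2*d)^2 + 4*cos(4*d) - 4)/cos(2*d)^3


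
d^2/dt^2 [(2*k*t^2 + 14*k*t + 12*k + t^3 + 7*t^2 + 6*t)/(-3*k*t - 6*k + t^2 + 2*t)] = -(2*(-3*k + 2*t + 2)^2*(2*k*t^2 + 14*k*t + 12*k + t^3 + 7*t^2 + 6*t) + 2*(2*k + 3*t + 7)*(3*k*t + 6*k - t^2 - 2*t)^2 + 2*(3*k*t + 6*k - t^2 - 2*t)*(2*k*t^2 + 14*k*t + 12*k + t^3 + 7*t^2 + 6*t + (-3*k + 2*t + 2)*(4*k*t + 14*k + 3*t^2 + 14*t + 6)))/(3*k*t + 6*k - t^2 - 2*t)^3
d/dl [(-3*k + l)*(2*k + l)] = -k + 2*l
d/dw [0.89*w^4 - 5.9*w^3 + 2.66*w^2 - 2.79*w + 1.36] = 3.56*w^3 - 17.7*w^2 + 5.32*w - 2.79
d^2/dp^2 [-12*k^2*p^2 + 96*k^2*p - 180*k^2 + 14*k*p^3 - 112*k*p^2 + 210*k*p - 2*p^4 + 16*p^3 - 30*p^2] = -24*k^2 + 84*k*p - 224*k - 24*p^2 + 96*p - 60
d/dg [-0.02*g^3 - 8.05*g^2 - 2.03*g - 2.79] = -0.06*g^2 - 16.1*g - 2.03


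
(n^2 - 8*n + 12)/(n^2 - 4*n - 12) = (n - 2)/(n + 2)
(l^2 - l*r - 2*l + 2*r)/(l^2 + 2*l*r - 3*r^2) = (l - 2)/(l + 3*r)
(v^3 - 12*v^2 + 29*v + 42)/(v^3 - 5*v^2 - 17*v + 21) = (v^2 - 5*v - 6)/(v^2 + 2*v - 3)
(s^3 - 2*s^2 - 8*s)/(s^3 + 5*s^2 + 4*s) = (s^2 - 2*s - 8)/(s^2 + 5*s + 4)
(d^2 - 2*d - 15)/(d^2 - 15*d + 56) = (d^2 - 2*d - 15)/(d^2 - 15*d + 56)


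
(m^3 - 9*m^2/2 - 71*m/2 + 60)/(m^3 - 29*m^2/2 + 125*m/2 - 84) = (2*m^2 + 7*m - 15)/(2*m^2 - 13*m + 21)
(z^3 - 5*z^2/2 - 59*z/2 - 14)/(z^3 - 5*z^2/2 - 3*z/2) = (z^2 - 3*z - 28)/(z*(z - 3))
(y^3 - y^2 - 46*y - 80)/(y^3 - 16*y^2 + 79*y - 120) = (y^2 + 7*y + 10)/(y^2 - 8*y + 15)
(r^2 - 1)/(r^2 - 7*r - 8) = (r - 1)/(r - 8)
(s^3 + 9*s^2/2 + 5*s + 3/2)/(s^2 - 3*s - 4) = (2*s^2 + 7*s + 3)/(2*(s - 4))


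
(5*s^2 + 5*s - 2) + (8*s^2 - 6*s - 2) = 13*s^2 - s - 4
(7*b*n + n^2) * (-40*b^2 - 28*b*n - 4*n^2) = -280*b^3*n - 236*b^2*n^2 - 56*b*n^3 - 4*n^4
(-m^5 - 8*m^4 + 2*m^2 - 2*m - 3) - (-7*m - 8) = -m^5 - 8*m^4 + 2*m^2 + 5*m + 5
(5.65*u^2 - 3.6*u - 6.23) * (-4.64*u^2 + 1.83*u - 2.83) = -26.216*u^4 + 27.0435*u^3 + 6.3297*u^2 - 1.2129*u + 17.6309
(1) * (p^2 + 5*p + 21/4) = p^2 + 5*p + 21/4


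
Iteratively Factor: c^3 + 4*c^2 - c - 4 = (c + 1)*(c^2 + 3*c - 4) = (c + 1)*(c + 4)*(c - 1)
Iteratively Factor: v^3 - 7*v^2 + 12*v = (v - 4)*(v^2 - 3*v) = v*(v - 4)*(v - 3)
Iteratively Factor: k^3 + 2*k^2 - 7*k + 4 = (k + 4)*(k^2 - 2*k + 1) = (k - 1)*(k + 4)*(k - 1)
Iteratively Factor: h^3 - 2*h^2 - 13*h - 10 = (h - 5)*(h^2 + 3*h + 2) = (h - 5)*(h + 2)*(h + 1)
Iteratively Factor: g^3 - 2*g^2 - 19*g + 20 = (g - 5)*(g^2 + 3*g - 4) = (g - 5)*(g + 4)*(g - 1)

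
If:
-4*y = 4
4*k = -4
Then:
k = -1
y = -1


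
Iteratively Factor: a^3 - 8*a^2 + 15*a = (a - 3)*(a^2 - 5*a) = a*(a - 3)*(a - 5)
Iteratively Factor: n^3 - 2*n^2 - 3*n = (n + 1)*(n^2 - 3*n) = (n - 3)*(n + 1)*(n)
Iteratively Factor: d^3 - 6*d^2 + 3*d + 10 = (d - 5)*(d^2 - d - 2) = (d - 5)*(d - 2)*(d + 1)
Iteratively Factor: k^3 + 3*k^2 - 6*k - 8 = (k + 1)*(k^2 + 2*k - 8) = (k - 2)*(k + 1)*(k + 4)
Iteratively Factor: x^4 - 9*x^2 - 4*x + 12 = (x + 2)*(x^3 - 2*x^2 - 5*x + 6) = (x - 1)*(x + 2)*(x^2 - x - 6) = (x - 1)*(x + 2)^2*(x - 3)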